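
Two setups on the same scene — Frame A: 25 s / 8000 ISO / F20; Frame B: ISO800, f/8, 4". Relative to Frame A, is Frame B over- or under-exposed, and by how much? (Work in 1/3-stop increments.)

Aperture: f/20 → f/18 → f/16 → f/14 → f/13 → f/11 → f/10 → f/9 → f/8 — 2 2/3 stops larger aperture (brighter).
Shutter speed: 25 → 20 → 15 → 13 → 10 → 8 → 6 → 5 → 4 — 2 2/3 stops shorter (darker).
ISO: 8000 → 6400 → 5000 → 4000 → 3200 → 2500 → 2000 → 1600 → 1250 → 1000 → 800 — 3 1/3 stops lower (darker).
Net: +2 2/3 −2 2/3 −3 1/3 = −3 1/3 stops.

3 1/3 stops darker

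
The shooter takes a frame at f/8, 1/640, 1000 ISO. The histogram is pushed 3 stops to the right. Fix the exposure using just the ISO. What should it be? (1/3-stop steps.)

Overexposed by 3 stops → need 3 stops darker.
ISO: 1000 → 800 → 640 → 500 → 400 → 320 → 250 → 200 → 160 → 125.

ISO 125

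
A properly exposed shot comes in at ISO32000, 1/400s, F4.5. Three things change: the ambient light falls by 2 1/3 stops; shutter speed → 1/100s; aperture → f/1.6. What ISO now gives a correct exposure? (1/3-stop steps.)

ISO 5000

Scene light: 2 1/3 stops darker.
Shutter speed: 1/400 → 1/320 → 1/250 → 1/200 → 1/160 → 1/125 → 1/100 — 2 stops longer (brighter).
Aperture: f/4.5 → f/4 → f/3.5 → f/3.2 → f/2.8 → f/2.5 → f/2.2 → f/2 → f/1.8 → f/1.6 — 3 stops opened up (brighter).
Net so far: 2 2/3 stops brighter. ISO: 32000 → 25600 → 20000 → 16000 → 12800 → 10000 → 8000 → 6400 → 5000.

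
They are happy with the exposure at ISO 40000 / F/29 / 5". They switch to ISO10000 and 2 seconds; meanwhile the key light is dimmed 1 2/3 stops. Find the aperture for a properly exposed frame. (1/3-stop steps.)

Scene light: 1 2/3 stops darker.
ISO: 40000 → 32000 → 25600 → 20000 → 16000 → 12800 → 10000 — 2 stops dropped (darker).
Shutter speed: 5 → 4 → 3.2 → 2.5 → 2 — 1 1/3 stops faster (darker).
Net so far: 5 stops darker. Aperture: f/29 → f/25 → f/22 → f/20 → f/18 → f/16 → f/14 → f/13 → f/11 → f/10 → f/9 → f/8 → f/7.1 → f/6.3 → f/5.6 → f/5.

f/5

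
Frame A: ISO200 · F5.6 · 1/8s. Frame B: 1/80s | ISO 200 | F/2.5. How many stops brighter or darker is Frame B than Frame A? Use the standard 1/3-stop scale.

1 stop darker

Aperture: f/5.6 → f/5 → f/4.5 → f/4 → f/3.5 → f/3.2 → f/2.8 → f/2.5 — 2 1/3 stops wider (brighter).
Shutter speed: 1/8 → 1/10 → 1/13 → 1/15 → 1/20 → 1/25 → 1/30 → 1/40 → 1/50 → 1/60 → 1/80 — 3 1/3 stops shorter (darker).
ISO: unchanged.
Net: +2 1/3 −3 1/3 = −1 stop.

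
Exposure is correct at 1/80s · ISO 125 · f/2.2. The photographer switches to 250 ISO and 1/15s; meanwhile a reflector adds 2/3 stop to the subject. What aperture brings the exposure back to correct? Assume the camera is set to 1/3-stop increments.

f/9

Scene light: 2/3 stop brighter.
ISO: 125 → 160 → 200 → 250 — 1 stop raised (brighter).
Shutter speed: 1/80 → 1/60 → 1/50 → 1/40 → 1/30 → 1/25 → 1/20 → 1/15 — 2 1/3 stops slower (brighter).
Net so far: 4 stops brighter. Aperture: f/2.2 → f/2.5 → f/2.8 → f/3.2 → f/3.5 → f/4 → f/4.5 → f/5 → f/5.6 → f/6.3 → f/7.1 → f/8 → f/9.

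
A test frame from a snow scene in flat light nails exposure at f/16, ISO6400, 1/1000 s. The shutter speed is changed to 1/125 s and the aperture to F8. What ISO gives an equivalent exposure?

ISO 200

Shutter speed: 1/1000 → 1/500 → 1/250 → 1/125 — 3 stops slower (brighter).
Aperture: f/16 → f/11 → f/8 — 2 stops wider (brighter).
Net change so far: 5 stops brighter. Offset with the ISO: 6400 → 3200 → 1600 → 800 → 400 → 200.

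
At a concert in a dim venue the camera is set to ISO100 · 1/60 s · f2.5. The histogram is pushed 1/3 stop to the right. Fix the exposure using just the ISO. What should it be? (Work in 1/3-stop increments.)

ISO 80

Overexposed by 1/3 stop → need 1/3 stop darker.
ISO: 100 → 80.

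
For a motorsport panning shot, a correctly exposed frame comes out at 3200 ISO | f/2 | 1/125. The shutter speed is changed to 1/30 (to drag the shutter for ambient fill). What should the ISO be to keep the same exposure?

ISO 800

Shutter speed: 1/125 → 1/60 → 1/30 — 2 stops slower (brighter).
Need 2 stops darker from the ISO: 3200 → 1600 → 800.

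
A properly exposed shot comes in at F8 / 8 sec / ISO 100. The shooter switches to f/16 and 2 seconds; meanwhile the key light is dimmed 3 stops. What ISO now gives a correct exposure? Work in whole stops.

ISO 12800

Scene light: 3 stops darker.
Aperture: f/8 → f/11 → f/16 — 2 stops stopped down (darker).
Shutter speed: 8 → 4 → 2 — 2 stops faster (darker).
Net so far: 7 stops darker. ISO: 100 → 200 → 400 → 800 → 1600 → 3200 → 6400 → 12800.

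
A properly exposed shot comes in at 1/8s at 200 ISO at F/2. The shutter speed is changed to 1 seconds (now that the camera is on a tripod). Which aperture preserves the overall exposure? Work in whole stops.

Shutter speed: 1/8 → 1/4 → 1/2 → 1 — 3 stops slower (brighter).
Need 3 stops darker from the aperture: f/2 → f/2.8 → f/4 → f/5.6.

f/5.6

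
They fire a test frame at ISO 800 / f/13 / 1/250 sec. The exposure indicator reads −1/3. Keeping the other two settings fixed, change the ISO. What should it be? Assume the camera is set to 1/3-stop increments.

Underexposed by 1/3 stop → need 1/3 stop brighter.
ISO: 800 → 1000.

ISO 1000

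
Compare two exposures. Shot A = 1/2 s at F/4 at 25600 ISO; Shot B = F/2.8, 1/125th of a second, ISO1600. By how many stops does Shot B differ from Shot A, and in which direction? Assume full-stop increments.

Aperture: f/4 → f/2.8 — 1 stop wider (brighter).
Shutter speed: 1/2 → 1/4 → 1/8 → 1/15 → 1/30 → 1/60 → 1/125 — 6 stops shorter (darker).
ISO: 25600 → 12800 → 6400 → 3200 → 1600 — 4 stops lower (darker).
Net: +1 −6 −4 = −9 stops.

9 stops darker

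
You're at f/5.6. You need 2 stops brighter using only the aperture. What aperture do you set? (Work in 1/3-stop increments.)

f/2.8

Aperture: f/5.6 → f/5 → f/4.5 → f/4 → f/3.5 → f/3.2 → f/2.8 — 2 stops larger aperture (brighter).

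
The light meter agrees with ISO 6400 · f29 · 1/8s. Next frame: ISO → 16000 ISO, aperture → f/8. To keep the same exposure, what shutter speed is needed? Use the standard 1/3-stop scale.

ISO: 6400 → 8000 → 10000 → 12800 → 16000 — 1 1/3 stops raised (brighter).
Aperture: f/29 → f/25 → f/22 → f/20 → f/18 → f/16 → f/14 → f/13 → f/11 → f/10 → f/9 → f/8 — 3 2/3 stops wider (brighter).
Net change so far: 5 stops brighter. Offset with the shutter speed: 1/8 → 1/10 → 1/13 → 1/15 → 1/20 → 1/25 → 1/30 → 1/40 → 1/50 → 1/60 → 1/80 → 1/100 → 1/125 → 1/160 → 1/200 → 1/250.

1/250s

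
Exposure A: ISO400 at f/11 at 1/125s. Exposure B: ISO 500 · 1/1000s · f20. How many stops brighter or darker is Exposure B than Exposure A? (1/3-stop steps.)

4 1/3 stops darker

Aperture: f/11 → f/13 → f/14 → f/16 → f/18 → f/20 — 1 2/3 stops narrower (darker).
Shutter speed: 1/125 → 1/160 → 1/200 → 1/250 → 1/320 → 1/400 → 1/500 → 1/640 → 1/800 → 1/1000 — 3 stops shorter (darker).
ISO: 400 → 500 — 1/3 stop higher (brighter).
Net: −1 2/3 −3 +1/3 = −4 1/3 stops.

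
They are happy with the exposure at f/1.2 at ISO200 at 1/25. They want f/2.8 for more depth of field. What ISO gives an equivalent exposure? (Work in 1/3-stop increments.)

ISO 1000

Aperture: f/1.2 → f/1.4 → f/1.6 → f/1.8 → f/2 → f/2.2 → f/2.5 → f/2.8 — 2 1/3 stops stopped down (darker).
Need 2 1/3 stops brighter from the ISO: 200 → 250 → 320 → 400 → 500 → 640 → 800 → 1000.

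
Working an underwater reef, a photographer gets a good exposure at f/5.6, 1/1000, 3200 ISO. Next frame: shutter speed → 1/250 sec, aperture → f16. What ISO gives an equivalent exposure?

ISO 6400

Shutter speed: 1/1000 → 1/500 → 1/250 — 2 stops longer (brighter).
Aperture: f/5.6 → f/8 → f/11 → f/16 — 3 stops narrower (darker).
Net change so far: 1 stop darker. Offset with the ISO: 3200 → 6400.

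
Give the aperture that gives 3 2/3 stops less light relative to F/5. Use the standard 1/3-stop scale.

f/18

Aperture: f/5 → f/5.6 → f/6.3 → f/7.1 → f/8 → f/9 → f/10 → f/11 → f/13 → f/14 → f/16 → f/18 — 3 2/3 stops smaller aperture (darker).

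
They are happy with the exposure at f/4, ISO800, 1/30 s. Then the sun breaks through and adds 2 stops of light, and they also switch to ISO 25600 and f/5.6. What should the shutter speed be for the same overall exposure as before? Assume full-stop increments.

1/2000s

Scene light: 2 stops brighter.
ISO: 800 → 1600 → 3200 → 6400 → 12800 → 25600 — 5 stops raised (brighter).
Aperture: f/4 → f/5.6 — 1 stop narrower (darker).
Net so far: 6 stops brighter. Shutter speed: 1/30 → 1/60 → 1/125 → 1/250 → 1/500 → 1/1000 → 1/2000.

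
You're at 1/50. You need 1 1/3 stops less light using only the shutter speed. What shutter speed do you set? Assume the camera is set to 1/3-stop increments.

1/125s

Shutter speed: 1/50 → 1/60 → 1/80 → 1/100 → 1/125 — 1 1/3 stops shorter (darker).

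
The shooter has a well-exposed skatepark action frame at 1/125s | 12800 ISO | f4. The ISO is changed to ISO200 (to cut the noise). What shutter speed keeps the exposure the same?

1/2s

ISO: 12800 → 6400 → 3200 → 1600 → 800 → 400 → 200 — 6 stops dropped (darker).
Need 6 stops brighter from the shutter speed: 1/125 → 1/60 → 1/30 → 1/15 → 1/8 → 1/4 → 1/2.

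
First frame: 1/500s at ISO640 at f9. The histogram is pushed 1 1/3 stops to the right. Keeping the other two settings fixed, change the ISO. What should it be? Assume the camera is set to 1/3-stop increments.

ISO 250

Overexposed by 1 1/3 stops → need 1 1/3 stops darker.
ISO: 640 → 500 → 400 → 320 → 250.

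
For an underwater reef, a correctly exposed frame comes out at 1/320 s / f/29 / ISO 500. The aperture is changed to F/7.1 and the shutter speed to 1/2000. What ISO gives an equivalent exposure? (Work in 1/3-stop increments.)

ISO 200

Aperture: f/29 → f/25 → f/22 → f/20 → f/18 → f/16 → f/14 → f/13 → f/11 → f/10 → f/9 → f/8 → f/7.1 — 4 stops larger aperture (brighter).
Shutter speed: 1/320 → 1/400 → 1/500 → 1/640 → 1/800 → 1/1000 → 1/1250 → 1/1600 → 1/2000 — 2 2/3 stops faster (darker).
Net change so far: 1 1/3 stops brighter. Offset with the ISO: 500 → 400 → 320 → 250 → 200.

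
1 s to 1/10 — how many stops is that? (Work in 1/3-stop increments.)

3 1/3 stops

1 → 0.8 → 0.6 → 0.5 → 0.4 → 0.3 → 1/4 → 1/5 → 1/6 → 1/8 → 1/10 — count the steps: 10 third-stops = 3 1/3 stops.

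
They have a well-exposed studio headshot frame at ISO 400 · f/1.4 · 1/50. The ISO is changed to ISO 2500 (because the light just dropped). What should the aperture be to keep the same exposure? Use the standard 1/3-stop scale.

ISO: 400 → 500 → 640 → 800 → 1000 → 1250 → 1600 → 2000 → 2500 — 2 2/3 stops higher (brighter).
Need 2 2/3 stops darker from the aperture: f/1.4 → f/1.6 → f/1.8 → f/2 → f/2.2 → f/2.5 → f/2.8 → f/3.2 → f/3.5.

f/3.5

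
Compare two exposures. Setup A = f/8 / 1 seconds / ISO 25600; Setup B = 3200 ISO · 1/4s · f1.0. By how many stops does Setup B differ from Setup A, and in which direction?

1 stop brighter

Aperture: f/8 → f/5.6 → f/4 → f/2.8 → f/2 → f/1.4 → f/1.0 — 6 stops wider (brighter).
Shutter speed: 1 → 1/2 → 1/4 — 2 stops shorter (darker).
ISO: 25600 → 12800 → 6400 → 3200 — 3 stops lower (darker).
Net: +6 −2 −3 = +1 stop.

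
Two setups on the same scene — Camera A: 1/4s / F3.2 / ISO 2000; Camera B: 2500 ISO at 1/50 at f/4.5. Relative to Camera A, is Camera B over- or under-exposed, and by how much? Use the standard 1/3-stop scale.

Aperture: f/3.2 → f/3.5 → f/4 → f/4.5 — 1 stop stopped down (darker).
Shutter speed: 1/4 → 1/5 → 1/6 → 1/8 → 1/10 → 1/13 → 1/15 → 1/20 → 1/25 → 1/30 → 1/40 → 1/50 — 3 2/3 stops shorter (darker).
ISO: 2000 → 2500 — 1/3 stop raised (brighter).
Net: −1 −3 2/3 +1/3 = −4 1/3 stops.

4 1/3 stops darker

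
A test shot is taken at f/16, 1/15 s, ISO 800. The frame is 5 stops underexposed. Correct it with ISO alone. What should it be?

Underexposed by 5 stops → need 5 stops brighter.
ISO: 800 → 1600 → 3200 → 6400 → 12800 → 25600.

ISO 25600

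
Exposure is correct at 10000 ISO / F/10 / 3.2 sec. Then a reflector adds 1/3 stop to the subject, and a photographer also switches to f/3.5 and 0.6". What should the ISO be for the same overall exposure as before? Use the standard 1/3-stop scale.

Scene light: 1/3 stop brighter.
Aperture: f/10 → f/9 → f/8 → f/7.1 → f/6.3 → f/5.6 → f/5 → f/4.5 → f/4 → f/3.5 — 3 stops opened up (brighter).
Shutter speed: 3.2 → 2.5 → 2 → 1.6 → 1.3 → 1 → 0.8 → 0.6 — 2 1/3 stops faster (darker).
Net so far: 1 stop brighter. ISO: 10000 → 8000 → 6400 → 5000.

ISO 5000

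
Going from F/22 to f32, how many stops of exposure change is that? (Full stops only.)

1 stop

f/22 → f/32 — count the steps: 1 stop.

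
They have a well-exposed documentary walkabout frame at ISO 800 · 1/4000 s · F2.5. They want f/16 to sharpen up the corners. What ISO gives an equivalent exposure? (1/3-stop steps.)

Aperture: f/2.5 → f/2.8 → f/3.2 → f/3.5 → f/4 → f/4.5 → f/5 → f/5.6 → f/6.3 → f/7.1 → f/8 → f/9 → f/10 → f/11 → f/13 → f/14 → f/16 — 5 1/3 stops smaller aperture (darker).
Need 5 1/3 stops brighter from the ISO: 800 → 1000 → 1250 → 1600 → 2000 → 2500 → 3200 → 4000 → 5000 → 6400 → 8000 → 10000 → 12800 → 16000 → 20000 → 25600 → 32000.

ISO 32000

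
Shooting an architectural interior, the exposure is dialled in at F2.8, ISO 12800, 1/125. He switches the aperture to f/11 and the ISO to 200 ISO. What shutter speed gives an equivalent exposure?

8 s

Aperture: f/2.8 → f/4 → f/5.6 → f/8 → f/11 — 4 stops smaller aperture (darker).
ISO: 12800 → 6400 → 3200 → 1600 → 800 → 400 → 200 — 6 stops lower (darker).
Net change so far: 10 stops darker. Offset with the shutter speed: 1/125 → 1/60 → 1/30 → 1/15 → 1/8 → 1/4 → 1/2 → 1 → 2 → 4 → 8.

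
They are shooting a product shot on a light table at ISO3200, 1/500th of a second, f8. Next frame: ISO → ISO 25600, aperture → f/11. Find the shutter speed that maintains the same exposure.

1/2000s

ISO: 3200 → 6400 → 12800 → 25600 — 3 stops higher (brighter).
Aperture: f/8 → f/11 — 1 stop narrower (darker).
Net change so far: 2 stops brighter. Offset with the shutter speed: 1/500 → 1/1000 → 1/2000.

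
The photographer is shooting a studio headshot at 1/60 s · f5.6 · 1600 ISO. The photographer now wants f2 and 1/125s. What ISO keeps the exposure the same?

Aperture: f/5.6 → f/4 → f/2.8 → f/2 — 3 stops opened up (brighter).
Shutter speed: 1/60 → 1/125 — 1 stop faster (darker).
Net change so far: 2 stops brighter. Offset with the ISO: 1600 → 800 → 400.

ISO 400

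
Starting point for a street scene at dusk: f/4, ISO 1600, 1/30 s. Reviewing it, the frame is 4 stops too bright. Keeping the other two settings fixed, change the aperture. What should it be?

Overexposed by 4 stops → need 4 stops darker.
Aperture: f/4 → f/5.6 → f/8 → f/11 → f/16.

f/16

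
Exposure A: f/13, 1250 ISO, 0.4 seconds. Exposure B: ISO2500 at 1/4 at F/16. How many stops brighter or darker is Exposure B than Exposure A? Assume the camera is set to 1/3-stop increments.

Aperture: f/13 → f/14 → f/16 — 2/3 stop narrower (darker).
Shutter speed: 0.4 → 0.3 → 1/4 — 2/3 stop faster (darker).
ISO: 1250 → 1600 → 2000 → 2500 — 1 stop raised (brighter).
Net: −2/3 −2/3 +1 = −1/3 stops.

1/3 stop darker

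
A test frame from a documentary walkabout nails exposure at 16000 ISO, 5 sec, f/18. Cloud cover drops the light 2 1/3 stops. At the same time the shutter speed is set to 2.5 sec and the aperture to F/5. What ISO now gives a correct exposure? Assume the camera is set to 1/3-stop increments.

Scene light: 2 1/3 stops darker.
Shutter speed: 5 → 4 → 3.2 → 2.5 — 1 stop shorter (darker).
Aperture: f/18 → f/16 → f/14 → f/13 → f/11 → f/10 → f/9 → f/8 → f/7.1 → f/6.3 → f/5.6 → f/5 — 3 2/3 stops opened up (brighter).
Net so far: 1/3 stop brighter. ISO: 16000 → 12800.

ISO 12800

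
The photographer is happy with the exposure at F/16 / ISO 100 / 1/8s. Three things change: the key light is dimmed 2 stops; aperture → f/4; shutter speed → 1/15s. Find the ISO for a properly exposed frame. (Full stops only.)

Scene light: 2 stops darker.
Aperture: f/16 → f/11 → f/8 → f/5.6 → f/4 — 4 stops wider (brighter).
Shutter speed: 1/8 → 1/15 — 1 stop shorter (darker).
Net so far: 1 stop brighter. ISO: 100 → 50.

ISO 50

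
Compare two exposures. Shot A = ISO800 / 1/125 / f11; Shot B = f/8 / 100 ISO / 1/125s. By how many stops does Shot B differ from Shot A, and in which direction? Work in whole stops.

Aperture: f/11 → f/8 — 1 stop larger aperture (brighter).
Shutter speed: unchanged.
ISO: 800 → 400 → 200 → 100 — 3 stops lower (darker).
Net: +1 −3 = −2 stops.

2 stops darker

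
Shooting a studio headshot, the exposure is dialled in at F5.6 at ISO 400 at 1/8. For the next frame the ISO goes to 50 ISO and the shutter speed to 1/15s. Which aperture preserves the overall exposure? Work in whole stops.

ISO: 400 → 200 → 100 → 50 — 3 stops lower (darker).
Shutter speed: 1/8 → 1/15 — 1 stop shorter (darker).
Net change so far: 4 stops darker. Offset with the aperture: f/5.6 → f/4 → f/2.8 → f/2 → f/1.4.

f/1.4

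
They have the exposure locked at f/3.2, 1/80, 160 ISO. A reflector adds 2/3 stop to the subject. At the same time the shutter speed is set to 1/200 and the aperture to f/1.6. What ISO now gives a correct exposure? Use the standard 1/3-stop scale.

ISO 64

Scene light: 2/3 stop brighter.
Shutter speed: 1/80 → 1/100 → 1/125 → 1/160 → 1/200 — 1 1/3 stops faster (darker).
Aperture: f/3.2 → f/2.8 → f/2.5 → f/2.2 → f/2 → f/1.8 → f/1.6 — 2 stops larger aperture (brighter).
Net so far: 1 1/3 stops brighter. ISO: 160 → 125 → 100 → 80 → 64.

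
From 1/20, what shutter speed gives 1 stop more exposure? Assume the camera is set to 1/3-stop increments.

Shutter speed: 1/20 → 1/15 → 1/13 → 1/10 — 1 stop slower (brighter).

1/10s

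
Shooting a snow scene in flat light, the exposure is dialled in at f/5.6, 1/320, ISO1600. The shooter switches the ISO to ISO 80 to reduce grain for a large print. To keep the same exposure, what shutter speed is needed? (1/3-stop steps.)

ISO: 1600 → 1250 → 1000 → 800 → 640 → 500 → 400 → 320 → 250 → 200 → 160 → 125 → 100 → 80 — 4 1/3 stops lower (darker).
Need 4 1/3 stops brighter from the shutter speed: 1/320 → 1/250 → 1/200 → 1/160 → 1/125 → 1/100 → 1/80 → 1/60 → 1/50 → 1/40 → 1/30 → 1/25 → 1/20 → 1/15.

1/15s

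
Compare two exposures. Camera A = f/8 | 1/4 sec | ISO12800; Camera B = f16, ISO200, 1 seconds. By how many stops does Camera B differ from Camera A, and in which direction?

Aperture: f/8 → f/11 → f/16 — 2 stops smaller aperture (darker).
Shutter speed: 1/4 → 1/2 → 1 — 2 stops slower (brighter).
ISO: 12800 → 6400 → 3200 → 1600 → 800 → 400 → 200 — 6 stops lower (darker).
Net: −2 +2 −6 = −6 stops.

6 stops darker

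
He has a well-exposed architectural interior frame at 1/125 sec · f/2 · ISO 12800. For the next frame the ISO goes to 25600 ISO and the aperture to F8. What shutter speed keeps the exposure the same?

ISO: 12800 → 25600 — 1 stop higher (brighter).
Aperture: f/2 → f/2.8 → f/4 → f/5.6 → f/8 — 4 stops stopped down (darker).
Net change so far: 3 stops darker. Offset with the shutter speed: 1/125 → 1/60 → 1/30 → 1/15.

1/15s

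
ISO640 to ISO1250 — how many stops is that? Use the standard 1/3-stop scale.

1 stop

640 → 800 → 1000 → 1250 — count the steps: 3 third-stops = 1 stop.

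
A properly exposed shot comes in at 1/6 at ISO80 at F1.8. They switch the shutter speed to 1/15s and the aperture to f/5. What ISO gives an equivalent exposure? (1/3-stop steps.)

Shutter speed: 1/6 → 1/8 → 1/10 → 1/13 → 1/15 — 1 1/3 stops shorter (darker).
Aperture: f/1.8 → f/2 → f/2.2 → f/2.5 → f/2.8 → f/3.2 → f/3.5 → f/4 → f/4.5 → f/5 — 3 stops stopped down (darker).
Net change so far: 4 1/3 stops darker. Offset with the ISO: 80 → 100 → 125 → 160 → 200 → 250 → 320 → 400 → 500 → 640 → 800 → 1000 → 1250 → 1600.

ISO 1600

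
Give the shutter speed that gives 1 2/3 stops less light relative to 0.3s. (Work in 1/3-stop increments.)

Shutter speed: 0.3 → 1/4 → 1/5 → 1/6 → 1/8 → 1/10 — 1 2/3 stops faster (darker).

1/10s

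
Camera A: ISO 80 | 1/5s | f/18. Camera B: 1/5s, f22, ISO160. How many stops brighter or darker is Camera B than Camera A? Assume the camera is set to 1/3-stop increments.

1/3 stop brighter

Aperture: f/18 → f/20 → f/22 — 2/3 stop narrower (darker).
Shutter speed: unchanged.
ISO: 80 → 100 → 125 → 160 — 1 stop higher (brighter).
Net: −2/3 +1 = +1/3 stops.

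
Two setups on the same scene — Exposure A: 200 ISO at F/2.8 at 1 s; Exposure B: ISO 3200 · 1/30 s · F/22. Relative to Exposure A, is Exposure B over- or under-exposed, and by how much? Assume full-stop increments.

7 stops darker

Aperture: f/2.8 → f/4 → f/5.6 → f/8 → f/11 → f/16 → f/22 — 6 stops narrower (darker).
Shutter speed: 1 → 1/2 → 1/4 → 1/8 → 1/15 → 1/30 — 5 stops faster (darker).
ISO: 200 → 400 → 800 → 1600 → 3200 — 4 stops raised (brighter).
Net: −6 −5 +4 = −7 stops.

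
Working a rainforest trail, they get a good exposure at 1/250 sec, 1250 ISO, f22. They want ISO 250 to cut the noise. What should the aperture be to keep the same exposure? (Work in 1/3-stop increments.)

f/10

ISO: 1250 → 1000 → 800 → 640 → 500 → 400 → 320 → 250 — 2 1/3 stops lower (darker).
Need 2 1/3 stops brighter from the aperture: f/22 → f/20 → f/18 → f/16 → f/14 → f/13 → f/11 → f/10.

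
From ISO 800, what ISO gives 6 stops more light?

ISO 51200

ISO: 800 → 1600 → 3200 → 6400 → 12800 → 25600 → 51200 — 6 stops higher (brighter).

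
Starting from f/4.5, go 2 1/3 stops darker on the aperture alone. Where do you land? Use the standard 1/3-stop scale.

Aperture: f/4.5 → f/5 → f/5.6 → f/6.3 → f/7.1 → f/8 → f/9 → f/10 — 2 1/3 stops narrower (darker).

f/10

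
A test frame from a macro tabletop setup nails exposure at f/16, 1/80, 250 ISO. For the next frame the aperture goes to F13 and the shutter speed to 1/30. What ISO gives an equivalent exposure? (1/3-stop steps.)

ISO 64

Aperture: f/16 → f/14 → f/13 — 2/3 stop wider (brighter).
Shutter speed: 1/80 → 1/60 → 1/50 → 1/40 → 1/30 — 1 1/3 stops slower (brighter).
Net change so far: 2 stops brighter. Offset with the ISO: 250 → 200 → 160 → 125 → 100 → 80 → 64.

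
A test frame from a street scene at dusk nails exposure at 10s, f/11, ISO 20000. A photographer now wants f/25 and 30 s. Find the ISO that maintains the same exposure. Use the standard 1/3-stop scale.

ISO 32000

Aperture: f/11 → f/13 → f/14 → f/16 → f/18 → f/20 → f/22 → f/25 — 2 1/3 stops narrower (darker).
Shutter speed: 10 → 13 → 15 → 20 → 25 → 30 — 1 2/3 stops slower (brighter).
Net change so far: 2/3 stop darker. Offset with the ISO: 20000 → 25600 → 32000.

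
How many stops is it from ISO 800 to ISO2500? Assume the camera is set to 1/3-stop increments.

1 2/3 stops

800 → 1000 → 1250 → 1600 → 2000 → 2500 — count the steps: 5 third-stops = 1 2/3 stops.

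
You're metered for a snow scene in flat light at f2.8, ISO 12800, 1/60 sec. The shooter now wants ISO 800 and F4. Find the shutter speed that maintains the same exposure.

ISO: 12800 → 6400 → 3200 → 1600 → 800 — 4 stops lower (darker).
Aperture: f/2.8 → f/4 — 1 stop narrower (darker).
Net change so far: 5 stops darker. Offset with the shutter speed: 1/60 → 1/30 → 1/15 → 1/8 → 1/4 → 1/2.

1/2s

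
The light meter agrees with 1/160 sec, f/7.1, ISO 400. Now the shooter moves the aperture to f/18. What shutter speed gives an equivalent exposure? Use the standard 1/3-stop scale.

Aperture: f/7.1 → f/8 → f/9 → f/10 → f/11 → f/13 → f/14 → f/16 → f/18 — 2 2/3 stops stopped down (darker).
Need 2 2/3 stops brighter from the shutter speed: 1/160 → 1/125 → 1/100 → 1/80 → 1/60 → 1/50 → 1/40 → 1/30 → 1/25.

1/25s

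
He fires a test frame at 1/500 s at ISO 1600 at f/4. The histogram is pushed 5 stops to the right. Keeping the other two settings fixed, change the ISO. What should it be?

ISO 50

Overexposed by 5 stops → need 5 stops darker.
ISO: 1600 → 800 → 400 → 200 → 100 → 50.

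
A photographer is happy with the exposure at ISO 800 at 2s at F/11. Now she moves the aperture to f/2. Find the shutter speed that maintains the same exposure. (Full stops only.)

Aperture: f/11 → f/8 → f/5.6 → f/4 → f/2.8 → f/2 — 5 stops opened up (brighter).
Need 5 stops darker from the shutter speed: 2 → 1 → 1/2 → 1/4 → 1/8 → 1/15.

1/15s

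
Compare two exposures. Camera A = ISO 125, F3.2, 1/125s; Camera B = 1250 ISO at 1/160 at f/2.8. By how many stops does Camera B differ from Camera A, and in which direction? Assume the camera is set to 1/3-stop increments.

3 1/3 stops brighter

Aperture: f/3.2 → f/2.8 — 1/3 stop wider (brighter).
Shutter speed: 1/125 → 1/160 — 1/3 stop shorter (darker).
ISO: 125 → 160 → 200 → 250 → 320 → 400 → 500 → 640 → 800 → 1000 → 1250 — 3 1/3 stops higher (brighter).
Net: +1/3 −1/3 +3 1/3 = +3 1/3 stops.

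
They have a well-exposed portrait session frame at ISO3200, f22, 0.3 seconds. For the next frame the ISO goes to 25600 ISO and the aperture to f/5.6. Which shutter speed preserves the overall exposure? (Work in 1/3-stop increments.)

1/400s

ISO: 3200 → 4000 → 5000 → 6400 → 8000 → 10000 → 12800 → 16000 → 20000 → 25600 — 3 stops higher (brighter).
Aperture: f/22 → f/20 → f/18 → f/16 → f/14 → f/13 → f/11 → f/10 → f/9 → f/8 → f/7.1 → f/6.3 → f/5.6 — 4 stops larger aperture (brighter).
Net change so far: 7 stops brighter. Offset with the shutter speed: 0.3 → 1/4 → 1/5 → 1/6 → 1/8 → 1/10 → 1/13 → 1/15 → 1/20 → 1/25 → 1/30 → 1/40 → 1/50 → 1/60 → 1/80 → 1/100 → 1/125 → 1/160 → 1/200 → 1/250 → 1/320 → 1/400.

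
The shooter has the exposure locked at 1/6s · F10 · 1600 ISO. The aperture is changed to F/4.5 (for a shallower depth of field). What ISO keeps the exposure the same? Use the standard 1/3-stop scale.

ISO 320

Aperture: f/10 → f/9 → f/8 → f/7.1 → f/6.3 → f/5.6 → f/5 → f/4.5 — 2 1/3 stops larger aperture (brighter).
Need 2 1/3 stops darker from the ISO: 1600 → 1250 → 1000 → 800 → 640 → 500 → 400 → 320.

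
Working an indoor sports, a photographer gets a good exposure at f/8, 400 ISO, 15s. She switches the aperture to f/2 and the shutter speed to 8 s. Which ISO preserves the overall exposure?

Aperture: f/8 → f/5.6 → f/4 → f/2.8 → f/2 — 4 stops wider (brighter).
Shutter speed: 15 → 8 — 1 stop faster (darker).
Net change so far: 3 stops brighter. Offset with the ISO: 400 → 200 → 100 → 50.

ISO 50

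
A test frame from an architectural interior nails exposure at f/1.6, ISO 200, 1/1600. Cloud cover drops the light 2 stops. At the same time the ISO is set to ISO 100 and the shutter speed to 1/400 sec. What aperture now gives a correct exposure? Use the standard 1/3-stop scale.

Scene light: 2 stops darker.
ISO: 200 → 160 → 125 → 100 — 1 stop lower (darker).
Shutter speed: 1/1600 → 1/1250 → 1/1000 → 1/800 → 1/640 → 1/500 → 1/400 — 2 stops longer (brighter).
Net so far: 1 stop darker. Aperture: f/1.6 → f/1.4 → f/1.2 → f/1.1.

f/1.1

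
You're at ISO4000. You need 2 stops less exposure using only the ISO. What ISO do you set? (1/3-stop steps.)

ISO: 4000 → 3200 → 2500 → 2000 → 1600 → 1250 → 1000 — 2 stops lower (darker).

ISO 1000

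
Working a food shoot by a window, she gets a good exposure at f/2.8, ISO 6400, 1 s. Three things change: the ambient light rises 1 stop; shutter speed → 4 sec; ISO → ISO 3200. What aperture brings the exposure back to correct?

Scene light: 1 stop brighter.
Shutter speed: 1 → 2 → 4 — 2 stops longer (brighter).
ISO: 6400 → 3200 — 1 stop lower (darker).
Net so far: 2 stops brighter. Aperture: f/2.8 → f/4 → f/5.6.

f/5.6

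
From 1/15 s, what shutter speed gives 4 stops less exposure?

Shutter speed: 1/15 → 1/30 → 1/60 → 1/125 → 1/250 — 4 stops shorter (darker).

1/250s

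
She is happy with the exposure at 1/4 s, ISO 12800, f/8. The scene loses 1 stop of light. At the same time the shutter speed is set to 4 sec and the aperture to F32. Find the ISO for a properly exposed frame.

Scene light: 1 stop darker.
Shutter speed: 1/4 → 1/2 → 1 → 2 → 4 — 4 stops longer (brighter).
Aperture: f/8 → f/11 → f/16 → f/22 → f/32 — 4 stops narrower (darker).
Net so far: 1 stop darker. ISO: 12800 → 25600.

ISO 25600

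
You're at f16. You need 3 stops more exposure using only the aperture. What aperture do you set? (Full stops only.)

Aperture: f/16 → f/11 → f/8 → f/5.6 — 3 stops opened up (brighter).

f/5.6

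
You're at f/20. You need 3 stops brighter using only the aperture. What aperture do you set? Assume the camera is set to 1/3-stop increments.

f/7.1

Aperture: f/20 → f/18 → f/16 → f/14 → f/13 → f/11 → f/10 → f/9 → f/8 → f/7.1 — 3 stops opened up (brighter).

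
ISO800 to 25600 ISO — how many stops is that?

5 stops

800 → 1600 → 3200 → 6400 → 12800 → 25600 — count the steps: 5 stops.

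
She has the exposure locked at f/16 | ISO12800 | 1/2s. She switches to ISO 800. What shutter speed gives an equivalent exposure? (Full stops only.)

8 s

ISO: 12800 → 6400 → 3200 → 1600 → 800 — 4 stops lower (darker).
Need 4 stops brighter from the shutter speed: 1/2 → 1 → 2 → 4 → 8.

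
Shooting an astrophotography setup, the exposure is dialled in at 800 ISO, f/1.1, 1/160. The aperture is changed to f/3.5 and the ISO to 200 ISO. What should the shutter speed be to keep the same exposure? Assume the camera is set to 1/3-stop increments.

1/4s

Aperture: f/1.1 → f/1.2 → f/1.4 → f/1.6 → f/1.8 → f/2 → f/2.2 → f/2.5 → f/2.8 → f/3.2 → f/3.5 — 3 1/3 stops smaller aperture (darker).
ISO: 800 → 640 → 500 → 400 → 320 → 250 → 200 — 2 stops dropped (darker).
Net change so far: 5 1/3 stops darker. Offset with the shutter speed: 1/160 → 1/125 → 1/100 → 1/80 → 1/60 → 1/50 → 1/40 → 1/30 → 1/25 → 1/20 → 1/15 → 1/13 → 1/10 → 1/8 → 1/6 → 1/5 → 1/4.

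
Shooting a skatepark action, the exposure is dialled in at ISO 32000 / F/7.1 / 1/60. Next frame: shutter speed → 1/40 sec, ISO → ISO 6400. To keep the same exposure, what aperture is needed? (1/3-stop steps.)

f/4

Shutter speed: 1/60 → 1/50 → 1/40 — 2/3 stop longer (brighter).
ISO: 32000 → 25600 → 20000 → 16000 → 12800 → 10000 → 8000 → 6400 — 2 1/3 stops dropped (darker).
Net change so far: 1 2/3 stops darker. Offset with the aperture: f/7.1 → f/6.3 → f/5.6 → f/5 → f/4.5 → f/4.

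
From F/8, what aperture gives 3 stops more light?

Aperture: f/8 → f/5.6 → f/4 → f/2.8 — 3 stops opened up (brighter).

f/2.8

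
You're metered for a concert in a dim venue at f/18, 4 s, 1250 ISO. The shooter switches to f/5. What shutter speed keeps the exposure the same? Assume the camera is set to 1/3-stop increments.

Aperture: f/18 → f/16 → f/14 → f/13 → f/11 → f/10 → f/9 → f/8 → f/7.1 → f/6.3 → f/5.6 → f/5 — 3 2/3 stops larger aperture (brighter).
Need 3 2/3 stops darker from the shutter speed: 4 → 3.2 → 2.5 → 2 → 1.6 → 1.3 → 1 → 0.8 → 0.6 → 0.5 → 0.4 → 0.3.

0.3 s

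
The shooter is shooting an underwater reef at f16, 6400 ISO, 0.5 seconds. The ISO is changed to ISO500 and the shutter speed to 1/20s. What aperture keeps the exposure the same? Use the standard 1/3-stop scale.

ISO: 6400 → 5000 → 4000 → 3200 → 2500 → 2000 → 1600 → 1250 → 1000 → 800 → 640 → 500 — 3 2/3 stops dropped (darker).
Shutter speed: 0.5 → 0.4 → 0.3 → 1/4 → 1/5 → 1/6 → 1/8 → 1/10 → 1/13 → 1/15 → 1/20 — 3 1/3 stops faster (darker).
Net change so far: 7 stops darker. Offset with the aperture: f/16 → f/14 → f/13 → f/11 → f/10 → f/9 → f/8 → f/7.1 → f/6.3 → f/5.6 → f/5 → f/4.5 → f/4 → f/3.5 → f/3.2 → f/2.8 → f/2.5 → f/2.2 → f/2 → f/1.8 → f/1.6 → f/1.4.

f/1.4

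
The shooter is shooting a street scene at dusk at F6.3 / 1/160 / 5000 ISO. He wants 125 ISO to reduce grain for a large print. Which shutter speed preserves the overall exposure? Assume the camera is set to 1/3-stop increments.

1/4s

ISO: 5000 → 4000 → 3200 → 2500 → 2000 → 1600 → 1250 → 1000 → 800 → 640 → 500 → 400 → 320 → 250 → 200 → 160 → 125 — 5 1/3 stops lower (darker).
Need 5 1/3 stops brighter from the shutter speed: 1/160 → 1/125 → 1/100 → 1/80 → 1/60 → 1/50 → 1/40 → 1/30 → 1/25 → 1/20 → 1/15 → 1/13 → 1/10 → 1/8 → 1/6 → 1/5 → 1/4.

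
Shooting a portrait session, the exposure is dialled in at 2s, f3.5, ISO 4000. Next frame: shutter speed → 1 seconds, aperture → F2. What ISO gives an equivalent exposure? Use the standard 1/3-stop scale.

Shutter speed: 2 → 1.6 → 1.3 → 1 — 1 stop shorter (darker).
Aperture: f/3.5 → f/3.2 → f/2.8 → f/2.5 → f/2.2 → f/2 — 1 2/3 stops wider (brighter).
Net change so far: 2/3 stop brighter. Offset with the ISO: 4000 → 3200 → 2500.

ISO 2500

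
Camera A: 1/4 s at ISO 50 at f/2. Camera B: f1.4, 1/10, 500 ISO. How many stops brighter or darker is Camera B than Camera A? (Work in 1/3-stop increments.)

Aperture: f/2 → f/1.8 → f/1.6 → f/1.4 — 1 stop wider (brighter).
Shutter speed: 1/4 → 1/5 → 1/6 → 1/8 → 1/10 — 1 1/3 stops faster (darker).
ISO: 50 → 64 → 80 → 100 → 125 → 160 → 200 → 250 → 320 → 400 → 500 — 3 1/3 stops raised (brighter).
Net: +1 −1 1/3 +3 1/3 = +3 stops.

3 stops brighter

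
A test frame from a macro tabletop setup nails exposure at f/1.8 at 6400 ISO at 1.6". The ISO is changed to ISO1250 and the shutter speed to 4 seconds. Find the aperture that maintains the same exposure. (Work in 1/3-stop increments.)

f/1.2

ISO: 6400 → 5000 → 4000 → 3200 → 2500 → 2000 → 1600 → 1250 — 2 1/3 stops lower (darker).
Shutter speed: 1.6 → 2 → 2.5 → 3.2 → 4 — 1 1/3 stops longer (brighter).
Net change so far: 1 stop darker. Offset with the aperture: f/1.8 → f/1.6 → f/1.4 → f/1.2.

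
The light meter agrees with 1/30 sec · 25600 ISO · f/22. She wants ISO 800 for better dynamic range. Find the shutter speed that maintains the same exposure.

1 s

ISO: 25600 → 12800 → 6400 → 3200 → 1600 → 800 — 5 stops dropped (darker).
Need 5 stops brighter from the shutter speed: 1/30 → 1/15 → 1/8 → 1/4 → 1/2 → 1.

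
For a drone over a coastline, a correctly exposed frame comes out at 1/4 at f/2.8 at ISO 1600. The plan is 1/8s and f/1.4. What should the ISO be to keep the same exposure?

Shutter speed: 1/4 → 1/8 — 1 stop faster (darker).
Aperture: f/2.8 → f/2 → f/1.4 — 2 stops wider (brighter).
Net change so far: 1 stop brighter. Offset with the ISO: 1600 → 800.

ISO 800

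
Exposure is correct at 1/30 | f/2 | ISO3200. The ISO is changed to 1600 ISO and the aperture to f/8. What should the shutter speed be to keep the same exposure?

1 s

ISO: 3200 → 1600 — 1 stop lower (darker).
Aperture: f/2 → f/2.8 → f/4 → f/5.6 → f/8 — 4 stops smaller aperture (darker).
Net change so far: 5 stops darker. Offset with the shutter speed: 1/30 → 1/15 → 1/8 → 1/4 → 1/2 → 1.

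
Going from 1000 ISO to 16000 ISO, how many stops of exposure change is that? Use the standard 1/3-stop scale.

4 stops

1000 → 1250 → 1600 → 2000 → 2500 → 3200 → 4000 → 5000 → 6400 → 8000 → 10000 → 12800 → 16000 — count the steps: 12 third-stops = 4 stops.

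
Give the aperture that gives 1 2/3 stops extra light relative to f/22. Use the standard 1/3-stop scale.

Aperture: f/22 → f/20 → f/18 → f/16 → f/14 → f/13 — 1 2/3 stops opened up (brighter).

f/13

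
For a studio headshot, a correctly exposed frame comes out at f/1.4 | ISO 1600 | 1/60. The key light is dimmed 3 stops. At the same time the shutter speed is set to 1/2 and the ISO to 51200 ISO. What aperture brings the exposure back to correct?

f/16

Scene light: 3 stops darker.
Shutter speed: 1/60 → 1/30 → 1/15 → 1/8 → 1/4 → 1/2 — 5 stops slower (brighter).
ISO: 1600 → 3200 → 6400 → 12800 → 25600 → 51200 — 5 stops higher (brighter).
Net so far: 7 stops brighter. Aperture: f/1.4 → f/2 → f/2.8 → f/4 → f/5.6 → f/8 → f/11 → f/16.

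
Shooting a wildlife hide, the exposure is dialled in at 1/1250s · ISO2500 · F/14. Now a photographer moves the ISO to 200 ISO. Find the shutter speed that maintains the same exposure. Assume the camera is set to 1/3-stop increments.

ISO: 2500 → 2000 → 1600 → 1250 → 1000 → 800 → 640 → 500 → 400 → 320 → 250 → 200 — 3 2/3 stops dropped (darker).
Need 3 2/3 stops brighter from the shutter speed: 1/1250 → 1/1000 → 1/800 → 1/640 → 1/500 → 1/400 → 1/320 → 1/250 → 1/200 → 1/160 → 1/125 → 1/100.

1/100s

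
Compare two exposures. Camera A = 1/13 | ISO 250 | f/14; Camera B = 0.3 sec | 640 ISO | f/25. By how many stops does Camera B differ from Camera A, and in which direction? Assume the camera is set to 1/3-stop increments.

Aperture: f/14 → f/16 → f/18 → f/20 → f/22 → f/25 — 1 2/3 stops stopped down (darker).
Shutter speed: 1/13 → 1/10 → 1/8 → 1/6 → 1/5 → 1/4 → 0.3 — 2 stops longer (brighter).
ISO: 250 → 320 → 400 → 500 → 640 — 1 1/3 stops higher (brighter).
Net: −1 2/3 +2 +1 1/3 = +1 2/3 stops.

1 2/3 stops brighter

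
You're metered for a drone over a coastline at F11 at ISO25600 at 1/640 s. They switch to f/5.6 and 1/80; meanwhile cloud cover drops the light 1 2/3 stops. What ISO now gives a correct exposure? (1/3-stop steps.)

ISO 2500

Scene light: 1 2/3 stops darker.
Aperture: f/11 → f/10 → f/9 → f/8 → f/7.1 → f/6.3 → f/5.6 — 2 stops larger aperture (brighter).
Shutter speed: 1/640 → 1/500 → 1/400 → 1/320 → 1/250 → 1/200 → 1/160 → 1/125 → 1/100 → 1/80 — 3 stops slower (brighter).
Net so far: 3 1/3 stops brighter. ISO: 25600 → 20000 → 16000 → 12800 → 10000 → 8000 → 6400 → 5000 → 4000 → 3200 → 2500.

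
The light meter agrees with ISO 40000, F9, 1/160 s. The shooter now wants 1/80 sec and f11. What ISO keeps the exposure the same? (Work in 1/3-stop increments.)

ISO 32000

Shutter speed: 1/160 → 1/125 → 1/100 → 1/80 — 1 stop slower (brighter).
Aperture: f/9 → f/10 → f/11 — 2/3 stop narrower (darker).
Net change so far: 1/3 stop brighter. Offset with the ISO: 40000 → 32000.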